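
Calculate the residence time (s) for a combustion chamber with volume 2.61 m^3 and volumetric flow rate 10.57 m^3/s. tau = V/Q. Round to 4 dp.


tau = V / Q_flow
tau = 2.61 / 10.57 = 0.2469 s


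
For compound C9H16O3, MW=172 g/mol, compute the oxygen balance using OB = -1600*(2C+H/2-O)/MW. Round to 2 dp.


OB = -1600 * (2C + H/2 - O) / MW
Inner = 2*9 + 16/2 - 3 = 23.00
OB = -1600 * 23.00 / 172 = -213.95%


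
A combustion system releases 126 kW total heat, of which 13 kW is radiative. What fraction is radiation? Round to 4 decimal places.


f_rad = Q_rad / Q_total
f_rad = 13 / 126 = 0.1032


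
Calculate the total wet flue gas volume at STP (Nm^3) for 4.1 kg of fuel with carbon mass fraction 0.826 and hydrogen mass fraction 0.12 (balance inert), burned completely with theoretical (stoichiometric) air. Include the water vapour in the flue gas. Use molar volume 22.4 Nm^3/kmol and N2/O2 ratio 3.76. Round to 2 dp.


Per kg fuel: CO2 = (C/12 kmol)*22.4 = (0.826/12)*22.4 = 1.54187 Nm^3
Per kg fuel: H2O = (H/2 kmol)*22.4 = (0.12/2)*22.4 = 1.34400 Nm^3
O2 needed per kg fuel = C/12 + H/4 = 0.826/12 + 0.12/4 = 0.09883333 kmol
Per kg fuel: N2 = O2*3.76*22.4 = 0.09883333*3.76*22.4 = 8.32414 Nm^3
Total per kg = 1.54187 + 1.34400 + 8.32414 = 11.21001 Nm^3
Total = 11.21001 * 4.1 = 45.96 Nm^3


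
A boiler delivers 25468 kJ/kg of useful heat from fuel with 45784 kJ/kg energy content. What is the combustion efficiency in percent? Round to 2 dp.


Efficiency = (Q_useful / Q_fuel) * 100
Efficiency = (25468 / 45784) * 100
Efficiency = 0.5563 * 100 = 55.63%


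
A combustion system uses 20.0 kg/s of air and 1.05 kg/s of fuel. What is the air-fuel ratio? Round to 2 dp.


AFR = m_air / m_fuel
AFR = 20.0 / 1.05 = 19.05


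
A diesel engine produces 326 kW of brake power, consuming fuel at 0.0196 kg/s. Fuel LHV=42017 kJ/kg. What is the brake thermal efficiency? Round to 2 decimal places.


eta_BTE = (BP / (mf * LHV)) * 100
Denominator = 0.0196 * 42017 = 823.5332 kW
eta_BTE = (326 / 823.5332) * 100 = 39.59%


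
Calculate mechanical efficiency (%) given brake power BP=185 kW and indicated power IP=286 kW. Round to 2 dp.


eta_mech = (BP / IP) * 100
Ratio = 185 / 286 = 0.6469
eta_mech = 0.6469 * 100 = 64.69%


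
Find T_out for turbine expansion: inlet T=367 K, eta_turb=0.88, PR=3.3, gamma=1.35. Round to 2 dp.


T_out = T_in * (1 - eta * (1 - PR^(-(gamma-1)/gamma)))
Exponent = -(1.35-1)/1.35 = -0.25925926
PR^exp = 3.3^(-0.25925926) = 0.73378775
Factor = 1 - 0.88*(1 - 0.73378775) = 0.76573322
T_out = 367 * 0.76573322 = 281.02 K


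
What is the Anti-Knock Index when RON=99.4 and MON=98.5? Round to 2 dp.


AKI = (RON + MON) / 2
AKI = (99.4 + 98.5) / 2
AKI = 197.9 / 2 = 98.95


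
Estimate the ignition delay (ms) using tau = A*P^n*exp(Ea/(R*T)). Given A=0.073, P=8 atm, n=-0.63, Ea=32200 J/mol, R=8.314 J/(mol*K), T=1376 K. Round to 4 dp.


tau = A * P^n * exp(Ea/(R*T))
P^n = 8^(-0.63) = 0.26980706
Ea/(R*T) = 32200/(8.314*1376) = 2.814670
exp(Ea/(R*T)) = 16.687661
tau = 0.073 * 0.26980706 * 16.687661 = 0.3287 ms


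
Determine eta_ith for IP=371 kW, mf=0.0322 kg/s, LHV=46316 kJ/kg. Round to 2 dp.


eta_ith = (IP / (mf * LHV)) * 100
Denominator = 0.0322 * 46316 = 1491.3752 kW
eta_ith = (371 / 1491.3752) * 100 = 24.88%


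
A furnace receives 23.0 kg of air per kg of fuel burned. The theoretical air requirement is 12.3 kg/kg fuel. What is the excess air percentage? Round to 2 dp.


Excess air = actual - stoichiometric = 23.0 - 12.3 = 10.70 kg/kg fuel
Excess air % = (excess / stoich) * 100 = (10.70 / 12.3) * 100 = 86.99%


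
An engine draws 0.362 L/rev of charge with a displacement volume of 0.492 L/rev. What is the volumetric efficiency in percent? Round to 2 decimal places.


eta_v = (V_actual / V_disp) * 100
Ratio = 0.362 / 0.492 = 0.7358
eta_v = 0.7358 * 100 = 73.58%


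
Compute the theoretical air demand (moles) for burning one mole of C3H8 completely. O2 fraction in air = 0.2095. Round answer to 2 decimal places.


Balanced combustion: C3H8 + 5 O2 -> 3 CO2 + 4 H2O
O2 needed = C + H/4 = 3 + 8/4 = 5.00 moles
Air moles = O2 / 0.2095 = 5.00 / 0.2095 = 23.87 moles air


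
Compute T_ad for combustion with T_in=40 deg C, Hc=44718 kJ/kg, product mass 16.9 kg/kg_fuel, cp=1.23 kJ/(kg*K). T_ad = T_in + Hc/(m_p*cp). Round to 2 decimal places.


T_ad = T_in + Hc / (m_p * cp)
Denominator = 16.9 * 1.23 = 20.7870
Temperature rise = 44718 / 20.7870 = 2151.25 K
T_ad = 40 + 2151.25 = 2191.25 deg C


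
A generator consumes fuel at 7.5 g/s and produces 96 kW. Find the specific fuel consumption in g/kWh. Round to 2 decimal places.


SFC = (mf / BP) * 3600
Rate = 7.5 / 96 = 0.078125 g/(s*kW)
SFC = 0.078125 * 3600 = 281.25 g/kWh


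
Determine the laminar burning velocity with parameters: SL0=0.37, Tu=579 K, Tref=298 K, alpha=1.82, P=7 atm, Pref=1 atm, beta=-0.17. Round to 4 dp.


SL = SL0 * (Tu/Tref)^alpha * (P/Pref)^beta
T ratio = 579/298 = 1.94295302
(T ratio)^alpha = 1.94295302^1.82 = 3.349665
(P/Pref)^beta = 7^(-0.17) = 0.718345
SL = 0.37 * 3.349665 * 0.718345 = 0.8903 m/s


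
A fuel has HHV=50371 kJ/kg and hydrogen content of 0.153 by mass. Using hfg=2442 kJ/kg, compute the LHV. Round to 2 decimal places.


LHV = HHV - hfg * 9 * H
Water correction = 2442 * 9 * 0.153 = 3362.634 kJ/kg
LHV = 50371 - 3362.634 = 47008.37 kJ/kg


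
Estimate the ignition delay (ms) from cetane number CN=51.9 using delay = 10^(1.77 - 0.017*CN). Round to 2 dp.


delay = 10^(1.77 - 0.017*CN)
Exponent = 1.77 - 0.017*51.9 = 0.8877
delay = 10^0.8877 = 7.72 ms


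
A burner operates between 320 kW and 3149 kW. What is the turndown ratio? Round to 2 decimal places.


TDR = Q_max / Q_min
TDR = 3149 / 320 = 9.84


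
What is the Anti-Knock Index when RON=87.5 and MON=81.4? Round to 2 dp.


AKI = (RON + MON) / 2
AKI = (87.5 + 81.4) / 2
AKI = 168.9 / 2 = 84.45


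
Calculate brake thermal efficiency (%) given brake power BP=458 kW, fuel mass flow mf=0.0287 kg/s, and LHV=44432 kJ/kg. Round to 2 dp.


eta_BTE = (BP / (mf * LHV)) * 100
Denominator = 0.0287 * 44432 = 1275.1984 kW
eta_BTE = (458 / 1275.1984) * 100 = 35.92%


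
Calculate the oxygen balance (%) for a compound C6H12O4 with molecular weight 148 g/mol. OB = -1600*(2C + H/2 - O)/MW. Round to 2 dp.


OB = -1600 * (2C + H/2 - O) / MW
Inner = 2*6 + 12/2 - 4 = 14.00
OB = -1600 * 14.00 / 148 = -151.35%


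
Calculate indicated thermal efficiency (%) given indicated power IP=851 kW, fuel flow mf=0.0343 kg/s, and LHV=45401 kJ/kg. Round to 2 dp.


eta_ith = (IP / (mf * LHV)) * 100
Denominator = 0.0343 * 45401 = 1557.2543 kW
eta_ith = (851 / 1557.2543) * 100 = 54.65%


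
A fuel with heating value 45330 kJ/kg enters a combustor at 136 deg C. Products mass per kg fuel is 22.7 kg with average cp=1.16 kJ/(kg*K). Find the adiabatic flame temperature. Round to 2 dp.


T_ad = T_in + Hc / (m_p * cp)
Denominator = 22.7 * 1.16 = 26.3320
Temperature rise = 45330 / 26.3320 = 1721.48 K
T_ad = 136 + 1721.48 = 1857.48 deg C


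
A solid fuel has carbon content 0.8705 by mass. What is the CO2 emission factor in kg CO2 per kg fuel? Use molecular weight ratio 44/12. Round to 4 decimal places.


EF = C_frac * (M_CO2 / M_C)
EF = 0.8705 * (44/12)
EF = 0.8705 * 3.666667 = 3.1918 kg_CO2/kg_fuel


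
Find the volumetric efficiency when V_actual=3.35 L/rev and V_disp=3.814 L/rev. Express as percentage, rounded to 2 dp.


eta_v = (V_actual / V_disp) * 100
Ratio = 3.35 / 3.814 = 0.8783
eta_v = 0.8783 * 100 = 87.83%


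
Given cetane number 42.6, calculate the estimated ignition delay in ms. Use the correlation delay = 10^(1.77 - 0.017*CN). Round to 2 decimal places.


delay = 10^(1.77 - 0.017*CN)
Exponent = 1.77 - 0.017*42.6 = 1.0458
delay = 10^1.0458 = 11.11 ms


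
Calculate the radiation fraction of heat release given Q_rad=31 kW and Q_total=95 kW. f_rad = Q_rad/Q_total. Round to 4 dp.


f_rad = Q_rad / Q_total
f_rad = 31 / 95 = 0.3263


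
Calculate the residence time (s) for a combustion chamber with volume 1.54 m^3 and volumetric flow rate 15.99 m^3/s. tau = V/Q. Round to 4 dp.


tau = V / Q_flow
tau = 1.54 / 15.99 = 0.0963 s


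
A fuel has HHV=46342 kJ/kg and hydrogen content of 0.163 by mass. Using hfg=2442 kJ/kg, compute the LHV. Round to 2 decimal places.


LHV = HHV - hfg * 9 * H
Water correction = 2442 * 9 * 0.163 = 3582.414 kJ/kg
LHV = 46342 - 3582.414 = 42759.59 kJ/kg


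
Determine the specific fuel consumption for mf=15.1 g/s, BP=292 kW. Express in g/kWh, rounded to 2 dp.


SFC = (mf / BP) * 3600
Rate = 15.1 / 292 = 0.051712 g/(s*kW)
SFC = 0.051712 * 3600 = 186.16 g/kWh


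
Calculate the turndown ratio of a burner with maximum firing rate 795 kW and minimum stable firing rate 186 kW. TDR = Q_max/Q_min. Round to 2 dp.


TDR = Q_max / Q_min
TDR = 795 / 186 = 4.27


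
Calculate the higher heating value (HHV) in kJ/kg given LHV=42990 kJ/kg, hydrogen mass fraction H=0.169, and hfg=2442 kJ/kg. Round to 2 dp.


HHV = LHV + hfg * 9 * H
Water addition = 2442 * 9 * 0.169 = 3714.282 kJ/kg
HHV = 42990 + 3714.282 = 46704.28 kJ/kg


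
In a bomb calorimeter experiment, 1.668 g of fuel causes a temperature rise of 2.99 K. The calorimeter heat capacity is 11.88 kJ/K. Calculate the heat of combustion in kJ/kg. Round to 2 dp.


Hc = C_cal * delta_T / m_fuel
Q_released = 11.88 * 2.99 = 35.5212 kJ
m_fuel = 1.668 g = 1.668/1000 kg = 0.001668 kg
Hc = 35.5212 / 0.001668 = 21295.68 kJ/kg


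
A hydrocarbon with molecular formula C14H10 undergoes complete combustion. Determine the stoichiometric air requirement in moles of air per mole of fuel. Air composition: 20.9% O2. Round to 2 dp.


Balanced combustion: C14H10 + 16.5 O2 -> 14 CO2 + 5 H2O
O2 needed = C + H/4 = 14 + 10/4 = 16.50 moles
Air moles = O2 / 0.209 = 16.50 / 0.209 = 78.95 moles air


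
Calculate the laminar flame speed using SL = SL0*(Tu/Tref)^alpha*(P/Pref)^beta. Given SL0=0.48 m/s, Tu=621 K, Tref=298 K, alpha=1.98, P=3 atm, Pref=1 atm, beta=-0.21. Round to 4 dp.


SL = SL0 * (Tu/Tref)^alpha * (P/Pref)^beta
T ratio = 621/298 = 2.08389262
(T ratio)^alpha = 2.08389262^1.98 = 4.279304
(P/Pref)^beta = 3^(-0.21) = 0.793971
SL = 0.48 * 4.279304 * 0.793971 = 1.6309 m/s


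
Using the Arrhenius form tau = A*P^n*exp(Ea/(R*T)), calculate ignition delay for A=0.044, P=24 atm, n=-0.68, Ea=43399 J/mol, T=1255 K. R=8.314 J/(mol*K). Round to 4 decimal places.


tau = A * P^n * exp(Ea/(R*T))
P^n = 24^(-0.68) = 0.11520103
Ea/(R*T) = 43399/(8.314*1255) = 4.159355
exp(Ea/(R*T)) = 64.030202
tau = 0.044 * 0.11520103 * 64.030202 = 0.3246 ms


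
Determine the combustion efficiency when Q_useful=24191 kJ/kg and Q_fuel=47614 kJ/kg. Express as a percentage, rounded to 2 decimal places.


Efficiency = (Q_useful / Q_fuel) * 100
Efficiency = (24191 / 47614) * 100
Efficiency = 0.5081 * 100 = 50.81%


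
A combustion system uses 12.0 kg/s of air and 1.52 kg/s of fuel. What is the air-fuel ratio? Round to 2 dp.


AFR = m_air / m_fuel
AFR = 12.0 / 1.52 = 7.89


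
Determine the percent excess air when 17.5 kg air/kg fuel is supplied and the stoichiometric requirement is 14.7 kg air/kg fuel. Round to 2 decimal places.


Excess air = actual - stoichiometric = 17.5 - 14.7 = 2.80 kg/kg fuel
Excess air % = (excess / stoich) * 100 = (2.80 / 14.7) * 100 = 19.05%


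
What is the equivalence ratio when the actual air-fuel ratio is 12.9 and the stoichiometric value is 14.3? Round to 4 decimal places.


phi = AFR_stoich / AFR_actual
phi = 14.3 / 12.9 = 1.1085


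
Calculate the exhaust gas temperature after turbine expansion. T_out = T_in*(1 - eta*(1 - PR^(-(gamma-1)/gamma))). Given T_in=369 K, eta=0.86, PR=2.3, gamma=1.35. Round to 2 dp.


T_out = T_in * (1 - eta * (1 - PR^(-(gamma-1)/gamma)))
Exponent = -(1.35-1)/1.35 = -0.25925926
PR^exp = 2.3^(-0.25925926) = 0.80578413
Factor = 1 - 0.86*(1 - 0.80578413) = 0.83297435
T_out = 369 * 0.83297435 = 307.37 K


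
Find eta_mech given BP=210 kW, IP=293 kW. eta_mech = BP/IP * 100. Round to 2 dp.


eta_mech = (BP / IP) * 100
Ratio = 210 / 293 = 0.7167
eta_mech = 0.7167 * 100 = 71.67%


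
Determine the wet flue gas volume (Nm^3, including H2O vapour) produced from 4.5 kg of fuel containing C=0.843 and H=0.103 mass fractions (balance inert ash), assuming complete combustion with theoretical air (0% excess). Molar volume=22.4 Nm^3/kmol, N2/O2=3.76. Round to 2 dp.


Per kg fuel: CO2 = (C/12 kmol)*22.4 = (0.843/12)*22.4 = 1.57360 Nm^3
Per kg fuel: H2O = (H/2 kmol)*22.4 = (0.103/2)*22.4 = 1.15360 Nm^3
O2 needed per kg fuel = C/12 + H/4 = 0.843/12 + 0.103/4 = 0.09600000 kmol
Per kg fuel: N2 = O2*3.76*22.4 = 0.09600000*3.76*22.4 = 8.08550 Nm^3
Total per kg = 1.57360 + 1.15360 + 8.08550 = 10.81270 Nm^3
Total = 10.81270 * 4.5 = 48.66 Nm^3


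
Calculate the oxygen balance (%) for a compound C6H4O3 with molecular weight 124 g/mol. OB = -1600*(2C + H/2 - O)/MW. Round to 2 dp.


OB = -1600 * (2C + H/2 - O) / MW
Inner = 2*6 + 4/2 - 3 = 11.00
OB = -1600 * 11.00 / 124 = -141.94%


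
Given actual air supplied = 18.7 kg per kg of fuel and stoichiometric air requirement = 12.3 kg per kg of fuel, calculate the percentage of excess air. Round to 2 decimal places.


Excess air = actual - stoichiometric = 18.7 - 12.3 = 6.40 kg/kg fuel
Excess air % = (excess / stoich) * 100 = (6.40 / 12.3) * 100 = 52.03%


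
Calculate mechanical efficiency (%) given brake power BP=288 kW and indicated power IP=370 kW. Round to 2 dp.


eta_mech = (BP / IP) * 100
Ratio = 288 / 370 = 0.7784
eta_mech = 0.7784 * 100 = 77.84%


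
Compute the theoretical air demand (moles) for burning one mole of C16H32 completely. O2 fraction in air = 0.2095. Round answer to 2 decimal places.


Balanced combustion: C16H32 + 24 O2 -> 16 CO2 + 16 H2O
O2 needed = C + H/4 = 16 + 32/4 = 24.00 moles
Air moles = O2 / 0.2095 = 24.00 / 0.2095 = 114.56 moles air


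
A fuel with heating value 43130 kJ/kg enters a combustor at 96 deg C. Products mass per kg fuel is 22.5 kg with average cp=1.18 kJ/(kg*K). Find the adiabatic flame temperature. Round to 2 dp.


T_ad = T_in + Hc / (m_p * cp)
Denominator = 22.5 * 1.18 = 26.5500
Temperature rise = 43130 / 26.5500 = 1624.48 K
T_ad = 96 + 1624.48 = 1720.48 deg C


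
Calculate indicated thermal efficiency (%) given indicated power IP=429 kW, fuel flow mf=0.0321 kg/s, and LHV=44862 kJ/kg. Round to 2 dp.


eta_ith = (IP / (mf * LHV)) * 100
Denominator = 0.0321 * 44862 = 1440.0702 kW
eta_ith = (429 / 1440.0702) * 100 = 29.79%


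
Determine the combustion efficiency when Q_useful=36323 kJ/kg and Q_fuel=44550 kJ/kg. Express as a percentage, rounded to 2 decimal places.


Efficiency = (Q_useful / Q_fuel) * 100
Efficiency = (36323 / 44550) * 100
Efficiency = 0.8153 * 100 = 81.53%


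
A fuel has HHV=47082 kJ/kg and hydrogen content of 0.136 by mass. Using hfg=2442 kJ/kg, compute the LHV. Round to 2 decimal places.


LHV = HHV - hfg * 9 * H
Water correction = 2442 * 9 * 0.136 = 2989.008 kJ/kg
LHV = 47082 - 2989.008 = 44092.99 kJ/kg


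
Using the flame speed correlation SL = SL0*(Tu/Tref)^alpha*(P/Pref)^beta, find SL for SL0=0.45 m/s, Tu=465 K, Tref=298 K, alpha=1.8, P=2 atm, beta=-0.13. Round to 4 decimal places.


SL = SL0 * (Tu/Tref)^alpha * (P/Pref)^beta
T ratio = 465/298 = 1.56040268
(T ratio)^alpha = 1.56040268^1.8 = 2.227543
(P/Pref)^beta = 2^(-0.13) = 0.913831
SL = 0.45 * 2.227543 * 0.913831 = 0.9160 m/s


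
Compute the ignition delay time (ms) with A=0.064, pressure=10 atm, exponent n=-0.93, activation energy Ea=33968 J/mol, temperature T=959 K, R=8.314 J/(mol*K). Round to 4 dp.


tau = A * P^n * exp(Ea/(R*T))
P^n = 10^(-0.93) = 0.11748976
Ea/(R*T) = 33968/(8.314*959) = 4.260311
exp(Ea/(R*T)) = 70.832041
tau = 0.064 * 0.11748976 * 70.832041 = 0.5326 ms


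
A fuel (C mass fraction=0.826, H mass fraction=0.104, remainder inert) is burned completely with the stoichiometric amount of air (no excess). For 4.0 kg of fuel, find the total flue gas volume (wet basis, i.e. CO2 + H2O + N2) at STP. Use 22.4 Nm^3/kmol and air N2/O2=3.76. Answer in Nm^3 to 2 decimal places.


Per kg fuel: CO2 = (C/12 kmol)*22.4 = (0.826/12)*22.4 = 1.54187 Nm^3
Per kg fuel: H2O = (H/2 kmol)*22.4 = (0.104/2)*22.4 = 1.16480 Nm^3
O2 needed per kg fuel = C/12 + H/4 = 0.826/12 + 0.104/4 = 0.09483333 kmol
Per kg fuel: N2 = O2*3.76*22.4 = 0.09483333*3.76*22.4 = 7.98724 Nm^3
Total per kg = 1.54187 + 1.16480 + 7.98724 = 10.69391 Nm^3
Total = 10.69391 * 4.0 = 42.78 Nm^3


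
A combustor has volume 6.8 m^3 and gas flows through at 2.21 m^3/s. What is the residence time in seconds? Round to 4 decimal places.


tau = V / Q_flow
tau = 6.8 / 2.21 = 3.0769 s


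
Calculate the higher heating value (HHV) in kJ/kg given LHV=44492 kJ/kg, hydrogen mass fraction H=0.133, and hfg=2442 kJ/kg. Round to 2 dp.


HHV = LHV + hfg * 9 * H
Water addition = 2442 * 9 * 0.133 = 2923.074 kJ/kg
HHV = 44492 + 2923.074 = 47415.07 kJ/kg


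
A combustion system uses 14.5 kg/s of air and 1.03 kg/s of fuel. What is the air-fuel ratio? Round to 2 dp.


AFR = m_air / m_fuel
AFR = 14.5 / 1.03 = 14.08


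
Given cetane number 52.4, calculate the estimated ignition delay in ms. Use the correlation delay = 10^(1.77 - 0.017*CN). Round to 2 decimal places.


delay = 10^(1.77 - 0.017*CN)
Exponent = 1.77 - 0.017*52.4 = 0.8792
delay = 10^0.8792 = 7.57 ms


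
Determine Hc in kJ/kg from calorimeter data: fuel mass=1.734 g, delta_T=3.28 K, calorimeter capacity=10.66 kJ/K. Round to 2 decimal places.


Hc = C_cal * delta_T / m_fuel
Q_released = 10.66 * 3.28 = 34.9648 kJ
m_fuel = 1.734 g = 1.734/1000 kg = 0.001734 kg
Hc = 34.9648 / 0.001734 = 20164.24 kJ/kg


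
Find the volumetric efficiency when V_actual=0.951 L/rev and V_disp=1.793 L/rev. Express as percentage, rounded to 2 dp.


eta_v = (V_actual / V_disp) * 100
Ratio = 0.951 / 1.793 = 0.5304
eta_v = 0.5304 * 100 = 53.04%


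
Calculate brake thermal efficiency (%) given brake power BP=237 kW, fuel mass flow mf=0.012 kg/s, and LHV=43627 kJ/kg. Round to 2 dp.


eta_BTE = (BP / (mf * LHV)) * 100
Denominator = 0.012 * 43627 = 523.5240 kW
eta_BTE = (237 / 523.5240) * 100 = 45.27%


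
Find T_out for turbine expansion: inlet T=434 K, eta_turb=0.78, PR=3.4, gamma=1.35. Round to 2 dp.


T_out = T_in * (1 - eta * (1 - PR^(-(gamma-1)/gamma)))
Exponent = -(1.35-1)/1.35 = -0.25925926
PR^exp = 3.4^(-0.25925926) = 0.72813041
Factor = 1 - 0.78*(1 - 0.72813041) = 0.78794172
T_out = 434 * 0.78794172 = 341.97 K


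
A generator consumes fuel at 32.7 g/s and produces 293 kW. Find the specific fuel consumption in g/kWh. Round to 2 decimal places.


SFC = (mf / BP) * 3600
Rate = 32.7 / 293 = 0.111604 g/(s*kW)
SFC = 0.111604 * 3600 = 401.77 g/kWh


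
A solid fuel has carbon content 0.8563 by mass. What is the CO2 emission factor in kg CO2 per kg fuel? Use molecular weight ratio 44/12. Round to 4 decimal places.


EF = C_frac * (M_CO2 / M_C)
EF = 0.8563 * (44/12)
EF = 0.8563 * 3.666667 = 3.1398 kg_CO2/kg_fuel


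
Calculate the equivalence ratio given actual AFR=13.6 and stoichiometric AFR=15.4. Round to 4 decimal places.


phi = AFR_stoich / AFR_actual
phi = 15.4 / 13.6 = 1.1324


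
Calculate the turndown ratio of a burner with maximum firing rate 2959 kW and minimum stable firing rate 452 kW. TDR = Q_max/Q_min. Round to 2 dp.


TDR = Q_max / Q_min
TDR = 2959 / 452 = 6.55


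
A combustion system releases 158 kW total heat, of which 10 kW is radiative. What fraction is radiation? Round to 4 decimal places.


f_rad = Q_rad / Q_total
f_rad = 10 / 158 = 0.0633


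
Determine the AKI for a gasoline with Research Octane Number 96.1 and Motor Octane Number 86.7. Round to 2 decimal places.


AKI = (RON + MON) / 2
AKI = (96.1 + 86.7) / 2
AKI = 182.8 / 2 = 91.40


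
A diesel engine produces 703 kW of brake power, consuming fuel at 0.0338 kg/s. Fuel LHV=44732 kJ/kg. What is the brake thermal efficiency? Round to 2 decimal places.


eta_BTE = (BP / (mf * LHV)) * 100
Denominator = 0.0338 * 44732 = 1511.9416 kW
eta_BTE = (703 / 1511.9416) * 100 = 46.50%


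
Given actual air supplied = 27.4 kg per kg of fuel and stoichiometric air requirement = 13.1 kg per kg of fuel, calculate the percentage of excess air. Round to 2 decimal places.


Excess air = actual - stoichiometric = 27.4 - 13.1 = 14.30 kg/kg fuel
Excess air % = (excess / stoich) * 100 = (14.30 / 13.1) * 100 = 109.16%


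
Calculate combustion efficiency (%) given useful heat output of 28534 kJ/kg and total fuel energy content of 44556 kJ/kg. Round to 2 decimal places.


Efficiency = (Q_useful / Q_fuel) * 100
Efficiency = (28534 / 44556) * 100
Efficiency = 0.6404 * 100 = 64.04%


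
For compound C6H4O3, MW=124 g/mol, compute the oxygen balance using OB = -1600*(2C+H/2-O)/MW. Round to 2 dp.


OB = -1600 * (2C + H/2 - O) / MW
Inner = 2*6 + 4/2 - 3 = 11.00
OB = -1600 * 11.00 / 124 = -141.94%


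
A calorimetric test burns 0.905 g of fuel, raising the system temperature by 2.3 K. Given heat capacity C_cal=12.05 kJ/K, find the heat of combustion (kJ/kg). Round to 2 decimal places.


Hc = C_cal * delta_T / m_fuel
Q_released = 12.05 * 2.3 = 27.7150 kJ
m_fuel = 0.905 g = 0.905/1000 kg = 0.000905 kg
Hc = 27.7150 / 0.000905 = 30624.31 kJ/kg


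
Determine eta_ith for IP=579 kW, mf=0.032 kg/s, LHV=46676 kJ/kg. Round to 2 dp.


eta_ith = (IP / (mf * LHV)) * 100
Denominator = 0.032 * 46676 = 1493.6320 kW
eta_ith = (579 / 1493.6320) * 100 = 38.76%


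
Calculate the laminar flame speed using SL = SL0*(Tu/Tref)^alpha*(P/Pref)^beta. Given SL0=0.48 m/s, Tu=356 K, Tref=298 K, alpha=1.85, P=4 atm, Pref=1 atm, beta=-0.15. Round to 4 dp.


SL = SL0 * (Tu/Tref)^alpha * (P/Pref)^beta
T ratio = 356/298 = 1.19463087
(T ratio)^alpha = 1.19463087^1.85 = 1.389576
(P/Pref)^beta = 4^(-0.15) = 0.812252
SL = 0.48 * 1.389576 * 0.812252 = 0.5418 m/s


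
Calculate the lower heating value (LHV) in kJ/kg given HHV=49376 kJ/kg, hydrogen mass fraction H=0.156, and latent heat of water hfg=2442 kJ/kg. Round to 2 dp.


LHV = HHV - hfg * 9 * H
Water correction = 2442 * 9 * 0.156 = 3428.568 kJ/kg
LHV = 49376 - 3428.568 = 45947.43 kJ/kg


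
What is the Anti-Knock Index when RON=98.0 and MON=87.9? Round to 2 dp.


AKI = (RON + MON) / 2
AKI = (98.0 + 87.9) / 2
AKI = 185.9 / 2 = 92.95


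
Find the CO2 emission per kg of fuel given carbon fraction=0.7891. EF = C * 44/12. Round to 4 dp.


EF = C_frac * (M_CO2 / M_C)
EF = 0.7891 * (44/12)
EF = 0.7891 * 3.666667 = 2.8934 kg_CO2/kg_fuel


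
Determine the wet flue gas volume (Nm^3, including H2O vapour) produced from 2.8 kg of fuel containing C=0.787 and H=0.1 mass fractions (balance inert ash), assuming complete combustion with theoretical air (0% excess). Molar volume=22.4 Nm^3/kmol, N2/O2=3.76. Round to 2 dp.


Per kg fuel: CO2 = (C/12 kmol)*22.4 = (0.787/12)*22.4 = 1.46907 Nm^3
Per kg fuel: H2O = (H/2 kmol)*22.4 = (0.1/2)*22.4 = 1.12000 Nm^3
O2 needed per kg fuel = C/12 + H/4 = 0.787/12 + 0.1/4 = 0.09058333 kmol
Per kg fuel: N2 = O2*3.76*22.4 = 0.09058333*3.76*22.4 = 7.62929 Nm^3
Total per kg = 1.46907 + 1.12000 + 7.62929 = 10.21836 Nm^3
Total = 10.21836 * 2.8 = 28.61 Nm^3


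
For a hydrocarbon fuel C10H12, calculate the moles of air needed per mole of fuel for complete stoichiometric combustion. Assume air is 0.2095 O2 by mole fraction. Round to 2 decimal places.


Balanced combustion: C10H12 + 13 O2 -> 10 CO2 + 6 H2O
O2 needed = C + H/4 = 10 + 12/4 = 13.00 moles
Air moles = O2 / 0.2095 = 13.00 / 0.2095 = 62.05 moles air


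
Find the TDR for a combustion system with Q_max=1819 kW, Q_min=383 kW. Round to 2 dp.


TDR = Q_max / Q_min
TDR = 1819 / 383 = 4.75


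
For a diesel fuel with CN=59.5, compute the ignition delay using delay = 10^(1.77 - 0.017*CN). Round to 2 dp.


delay = 10^(1.77 - 0.017*CN)
Exponent = 1.77 - 0.017*59.5 = 0.7585
delay = 10^0.7585 = 5.73 ms


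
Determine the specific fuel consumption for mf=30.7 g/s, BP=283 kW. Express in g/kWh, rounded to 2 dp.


SFC = (mf / BP) * 3600
Rate = 30.7 / 283 = 0.108481 g/(s*kW)
SFC = 0.108481 * 3600 = 390.53 g/kWh


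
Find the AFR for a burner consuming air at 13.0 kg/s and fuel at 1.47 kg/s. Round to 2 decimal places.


AFR = m_air / m_fuel
AFR = 13.0 / 1.47 = 8.84


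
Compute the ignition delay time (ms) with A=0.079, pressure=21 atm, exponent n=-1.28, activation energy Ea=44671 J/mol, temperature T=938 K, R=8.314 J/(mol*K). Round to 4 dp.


tau = A * P^n * exp(Ea/(R*T))
P^n = 21^(-1.28) = 0.02030296
Ea/(R*T) = 44671/(8.314*938) = 5.728129
exp(Ea/(R*T)) = 307.393703
tau = 0.079 * 0.02030296 * 307.393703 = 0.4930 ms


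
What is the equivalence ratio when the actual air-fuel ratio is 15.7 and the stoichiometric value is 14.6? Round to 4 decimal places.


phi = AFR_stoich / AFR_actual
phi = 14.6 / 15.7 = 0.9299


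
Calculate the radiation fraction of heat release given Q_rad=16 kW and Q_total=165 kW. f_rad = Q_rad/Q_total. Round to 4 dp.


f_rad = Q_rad / Q_total
f_rad = 16 / 165 = 0.0970


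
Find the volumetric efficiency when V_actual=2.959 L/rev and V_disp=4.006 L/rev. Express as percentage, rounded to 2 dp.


eta_v = (V_actual / V_disp) * 100
Ratio = 2.959 / 4.006 = 0.7386
eta_v = 0.7386 * 100 = 73.86%


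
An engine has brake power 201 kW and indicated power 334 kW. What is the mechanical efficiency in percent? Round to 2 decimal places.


eta_mech = (BP / IP) * 100
Ratio = 201 / 334 = 0.6018
eta_mech = 0.6018 * 100 = 60.18%


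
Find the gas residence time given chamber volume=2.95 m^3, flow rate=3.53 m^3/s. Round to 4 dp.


tau = V / Q_flow
tau = 2.95 / 3.53 = 0.8357 s


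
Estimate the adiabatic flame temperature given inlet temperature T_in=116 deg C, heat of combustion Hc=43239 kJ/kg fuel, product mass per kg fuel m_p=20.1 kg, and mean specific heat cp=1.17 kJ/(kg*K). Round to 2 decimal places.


T_ad = T_in + Hc / (m_p * cp)
Denominator = 20.1 * 1.17 = 23.5170
Temperature rise = 43239 / 23.5170 = 1838.63 K
T_ad = 116 + 1838.63 = 1954.63 deg C


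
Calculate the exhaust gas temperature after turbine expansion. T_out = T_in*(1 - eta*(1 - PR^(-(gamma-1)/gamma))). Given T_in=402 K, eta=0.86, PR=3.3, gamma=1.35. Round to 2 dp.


T_out = T_in * (1 - eta * (1 - PR^(-(gamma-1)/gamma)))
Exponent = -(1.35-1)/1.35 = -0.25925926
PR^exp = 3.3^(-0.25925926) = 0.73378775
Factor = 1 - 0.86*(1 - 0.73378775) = 0.77105747
T_out = 402 * 0.77105747 = 309.97 K


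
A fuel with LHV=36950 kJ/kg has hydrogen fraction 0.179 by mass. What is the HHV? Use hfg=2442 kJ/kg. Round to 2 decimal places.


HHV = LHV + hfg * 9 * H
Water addition = 2442 * 9 * 0.179 = 3934.062 kJ/kg
HHV = 36950 + 3934.062 = 40884.06 kJ/kg


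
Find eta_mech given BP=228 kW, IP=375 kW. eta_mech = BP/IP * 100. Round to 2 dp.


eta_mech = (BP / IP) * 100
Ratio = 228 / 375 = 0.6080
eta_mech = 0.6080 * 100 = 60.80%


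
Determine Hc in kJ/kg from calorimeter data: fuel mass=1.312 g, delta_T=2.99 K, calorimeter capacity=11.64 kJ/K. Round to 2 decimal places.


Hc = C_cal * delta_T / m_fuel
Q_released = 11.64 * 2.99 = 34.8036 kJ
m_fuel = 1.312 g = 1.312/1000 kg = 0.001312 kg
Hc = 34.8036 / 0.001312 = 26527.13 kJ/kg


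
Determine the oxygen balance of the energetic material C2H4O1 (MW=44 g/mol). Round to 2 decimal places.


OB = -1600 * (2C + H/2 - O) / MW
Inner = 2*2 + 4/2 - 1 = 5.00
OB = -1600 * 5.00 / 44 = -181.82%


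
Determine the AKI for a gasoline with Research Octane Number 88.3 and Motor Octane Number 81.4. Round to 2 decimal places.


AKI = (RON + MON) / 2
AKI = (88.3 + 81.4) / 2
AKI = 169.7 / 2 = 84.85


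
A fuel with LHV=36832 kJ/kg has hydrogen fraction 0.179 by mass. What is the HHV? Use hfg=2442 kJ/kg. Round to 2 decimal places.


HHV = LHV + hfg * 9 * H
Water addition = 2442 * 9 * 0.179 = 3934.062 kJ/kg
HHV = 36832 + 3934.062 = 40766.06 kJ/kg


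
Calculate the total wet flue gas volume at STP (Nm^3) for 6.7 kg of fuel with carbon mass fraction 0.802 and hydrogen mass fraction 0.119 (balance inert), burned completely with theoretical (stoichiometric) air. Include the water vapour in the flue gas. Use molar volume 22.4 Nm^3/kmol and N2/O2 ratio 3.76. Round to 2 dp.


Per kg fuel: CO2 = (C/12 kmol)*22.4 = (0.802/12)*22.4 = 1.49707 Nm^3
Per kg fuel: H2O = (H/2 kmol)*22.4 = (0.119/2)*22.4 = 1.33280 Nm^3
O2 needed per kg fuel = C/12 + H/4 = 0.802/12 + 0.119/4 = 0.09658333 kmol
Per kg fuel: N2 = O2*3.76*22.4 = 0.09658333*3.76*22.4 = 8.13463 Nm^3
Total per kg = 1.49707 + 1.33280 + 8.13463 = 10.96450 Nm^3
Total = 10.96450 * 6.7 = 73.46 Nm^3


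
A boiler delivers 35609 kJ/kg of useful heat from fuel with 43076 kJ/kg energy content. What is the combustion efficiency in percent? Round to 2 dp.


Efficiency = (Q_useful / Q_fuel) * 100
Efficiency = (35609 / 43076) * 100
Efficiency = 0.8267 * 100 = 82.67%


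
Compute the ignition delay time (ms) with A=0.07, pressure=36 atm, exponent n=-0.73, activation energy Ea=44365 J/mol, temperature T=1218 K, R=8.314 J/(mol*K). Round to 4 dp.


tau = A * P^n * exp(Ea/(R*T))
P^n = 36^(-0.73) = 0.07309694
Ea/(R*T) = 44365/(8.314*1218) = 4.381100
exp(Ea/(R*T)) = 79.925913
tau = 0.07 * 0.07309694 * 79.925913 = 0.4090 ms


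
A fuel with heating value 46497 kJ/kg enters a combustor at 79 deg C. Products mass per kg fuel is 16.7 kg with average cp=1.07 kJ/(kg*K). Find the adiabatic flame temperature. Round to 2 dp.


T_ad = T_in + Hc / (m_p * cp)
Denominator = 16.7 * 1.07 = 17.8690
Temperature rise = 46497 / 17.8690 = 2602.10 K
T_ad = 79 + 2602.10 = 2681.10 deg C


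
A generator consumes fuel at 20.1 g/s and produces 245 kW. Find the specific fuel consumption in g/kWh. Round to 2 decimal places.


SFC = (mf / BP) * 3600
Rate = 20.1 / 245 = 0.082041 g/(s*kW)
SFC = 0.082041 * 3600 = 295.35 g/kWh


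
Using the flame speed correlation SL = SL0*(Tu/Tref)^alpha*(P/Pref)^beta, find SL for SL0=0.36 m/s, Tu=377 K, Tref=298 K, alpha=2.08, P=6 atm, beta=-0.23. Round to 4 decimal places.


SL = SL0 * (Tu/Tref)^alpha * (P/Pref)^beta
T ratio = 377/298 = 1.26510067
(T ratio)^alpha = 1.26510067^2.08 = 1.630873
(P/Pref)^beta = 6^(-0.23) = 0.662255
SL = 0.36 * 1.630873 * 0.662255 = 0.3888 m/s


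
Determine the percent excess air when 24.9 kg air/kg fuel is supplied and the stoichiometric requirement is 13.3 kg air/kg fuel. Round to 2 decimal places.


Excess air = actual - stoichiometric = 24.9 - 13.3 = 11.60 kg/kg fuel
Excess air % = (excess / stoich) * 100 = (11.60 / 13.3) * 100 = 87.22%


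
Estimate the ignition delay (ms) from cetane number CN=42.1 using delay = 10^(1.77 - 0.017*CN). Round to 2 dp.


delay = 10^(1.77 - 0.017*CN)
Exponent = 1.77 - 0.017*42.1 = 1.0543
delay = 10^1.0543 = 11.33 ms


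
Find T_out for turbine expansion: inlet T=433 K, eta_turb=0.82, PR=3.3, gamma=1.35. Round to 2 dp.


T_out = T_in * (1 - eta * (1 - PR^(-(gamma-1)/gamma)))
Exponent = -(1.35-1)/1.35 = -0.25925926
PR^exp = 3.3^(-0.25925926) = 0.73378775
Factor = 1 - 0.82*(1 - 0.73378775) = 0.78170596
T_out = 433 * 0.78170596 = 338.48 K


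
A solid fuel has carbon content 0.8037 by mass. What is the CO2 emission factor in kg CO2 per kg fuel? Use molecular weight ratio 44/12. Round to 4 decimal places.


EF = C_frac * (M_CO2 / M_C)
EF = 0.8037 * (44/12)
EF = 0.8037 * 3.666667 = 2.9469 kg_CO2/kg_fuel


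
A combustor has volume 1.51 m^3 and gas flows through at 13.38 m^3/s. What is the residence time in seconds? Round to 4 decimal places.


tau = V / Q_flow
tau = 1.51 / 13.38 = 0.1129 s


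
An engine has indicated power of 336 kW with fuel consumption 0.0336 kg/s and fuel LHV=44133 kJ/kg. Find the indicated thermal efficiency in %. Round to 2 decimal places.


eta_ith = (IP / (mf * LHV)) * 100
Denominator = 0.0336 * 44133 = 1482.8688 kW
eta_ith = (336 / 1482.8688) * 100 = 22.66%


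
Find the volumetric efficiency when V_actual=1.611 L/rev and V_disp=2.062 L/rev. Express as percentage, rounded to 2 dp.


eta_v = (V_actual / V_disp) * 100
Ratio = 1.611 / 2.062 = 0.7813
eta_v = 0.7813 * 100 = 78.13%


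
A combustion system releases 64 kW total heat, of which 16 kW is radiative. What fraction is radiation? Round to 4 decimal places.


f_rad = Q_rad / Q_total
f_rad = 16 / 64 = 0.2500


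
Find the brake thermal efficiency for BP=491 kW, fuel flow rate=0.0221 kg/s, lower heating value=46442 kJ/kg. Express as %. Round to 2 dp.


eta_BTE = (BP / (mf * LHV)) * 100
Denominator = 0.0221 * 46442 = 1026.3682 kW
eta_BTE = (491 / 1026.3682) * 100 = 47.84%


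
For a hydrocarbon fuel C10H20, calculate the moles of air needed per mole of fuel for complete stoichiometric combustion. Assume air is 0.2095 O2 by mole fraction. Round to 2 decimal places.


Balanced combustion: C10H20 + 15 O2 -> 10 CO2 + 10 H2O
O2 needed = C + H/4 = 10 + 20/4 = 15.00 moles
Air moles = O2 / 0.2095 = 15.00 / 0.2095 = 71.60 moles air


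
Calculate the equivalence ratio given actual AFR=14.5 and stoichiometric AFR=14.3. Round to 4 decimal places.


phi = AFR_stoich / AFR_actual
phi = 14.3 / 14.5 = 0.9862


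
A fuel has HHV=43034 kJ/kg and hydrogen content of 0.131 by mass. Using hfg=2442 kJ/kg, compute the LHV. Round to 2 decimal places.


LHV = HHV - hfg * 9 * H
Water correction = 2442 * 9 * 0.131 = 2879.118 kJ/kg
LHV = 43034 - 2879.118 = 40154.88 kJ/kg


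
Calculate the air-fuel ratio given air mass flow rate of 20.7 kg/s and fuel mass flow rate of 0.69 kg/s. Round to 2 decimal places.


AFR = m_air / m_fuel
AFR = 20.7 / 0.69 = 30.00


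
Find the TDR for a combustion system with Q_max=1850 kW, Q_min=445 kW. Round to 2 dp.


TDR = Q_max / Q_min
TDR = 1850 / 445 = 4.16


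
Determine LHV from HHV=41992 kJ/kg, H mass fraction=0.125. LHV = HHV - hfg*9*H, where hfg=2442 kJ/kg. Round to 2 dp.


LHV = HHV - hfg * 9 * H
Water correction = 2442 * 9 * 0.125 = 2747.250 kJ/kg
LHV = 41992 - 2747.250 = 39244.75 kJ/kg


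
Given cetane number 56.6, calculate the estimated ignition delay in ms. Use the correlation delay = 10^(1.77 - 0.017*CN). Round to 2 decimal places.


delay = 10^(1.77 - 0.017*CN)
Exponent = 1.77 - 0.017*56.6 = 0.8078
delay = 10^0.8078 = 6.42 ms


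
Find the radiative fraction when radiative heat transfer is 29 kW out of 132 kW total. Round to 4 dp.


f_rad = Q_rad / Q_total
f_rad = 29 / 132 = 0.2197


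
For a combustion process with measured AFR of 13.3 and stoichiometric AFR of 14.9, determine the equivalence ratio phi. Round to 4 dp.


phi = AFR_stoich / AFR_actual
phi = 14.9 / 13.3 = 1.1203


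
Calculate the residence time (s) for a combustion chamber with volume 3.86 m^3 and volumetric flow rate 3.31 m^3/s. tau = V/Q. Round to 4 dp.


tau = V / Q_flow
tau = 3.86 / 3.31 = 1.1662 s


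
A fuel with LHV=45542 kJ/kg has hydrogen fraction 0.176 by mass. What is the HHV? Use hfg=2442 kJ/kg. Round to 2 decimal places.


HHV = LHV + hfg * 9 * H
Water addition = 2442 * 9 * 0.176 = 3868.128 kJ/kg
HHV = 45542 + 3868.128 = 49410.13 kJ/kg


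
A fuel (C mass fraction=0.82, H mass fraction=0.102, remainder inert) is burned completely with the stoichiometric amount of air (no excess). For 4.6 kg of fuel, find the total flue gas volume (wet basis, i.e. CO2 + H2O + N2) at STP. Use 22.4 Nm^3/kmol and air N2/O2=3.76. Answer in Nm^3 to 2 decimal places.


Per kg fuel: CO2 = (C/12 kmol)*22.4 = (0.82/12)*22.4 = 1.53067 Nm^3
Per kg fuel: H2O = (H/2 kmol)*22.4 = (0.102/2)*22.4 = 1.14240 Nm^3
O2 needed per kg fuel = C/12 + H/4 = 0.82/12 + 0.102/4 = 0.09383333 kmol
Per kg fuel: N2 = O2*3.76*22.4 = 0.09383333*3.76*22.4 = 7.90302 Nm^3
Total per kg = 1.53067 + 1.14240 + 7.90302 = 10.57609 Nm^3
Total = 10.57609 * 4.6 = 48.65 Nm^3


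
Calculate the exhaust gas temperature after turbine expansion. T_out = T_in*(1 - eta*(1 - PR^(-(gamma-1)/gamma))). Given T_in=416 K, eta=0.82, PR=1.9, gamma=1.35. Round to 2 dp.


T_out = T_in * (1 - eta * (1 - PR^(-(gamma-1)/gamma)))
Exponent = -(1.35-1)/1.35 = -0.25925926
PR^exp = 1.9^(-0.25925926) = 0.84670193
Factor = 1 - 0.82*(1 - 0.84670193) = 0.87429558
T_out = 416 * 0.87429558 = 363.71 K


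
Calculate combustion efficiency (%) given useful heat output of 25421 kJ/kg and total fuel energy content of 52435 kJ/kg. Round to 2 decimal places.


Efficiency = (Q_useful / Q_fuel) * 100
Efficiency = (25421 / 52435) * 100
Efficiency = 0.4848 * 100 = 48.48%


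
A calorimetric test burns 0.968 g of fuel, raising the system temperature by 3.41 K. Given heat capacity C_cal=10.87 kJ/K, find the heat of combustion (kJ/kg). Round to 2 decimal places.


Hc = C_cal * delta_T / m_fuel
Q_released = 10.87 * 3.41 = 37.0667 kJ
m_fuel = 0.968 g = 0.968/1000 kg = 0.000968 kg
Hc = 37.0667 / 0.000968 = 38292.05 kJ/kg


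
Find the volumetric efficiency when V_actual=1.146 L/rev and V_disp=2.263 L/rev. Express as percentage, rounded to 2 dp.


eta_v = (V_actual / V_disp) * 100
Ratio = 1.146 / 2.263 = 0.5064
eta_v = 0.5064 * 100 = 50.64%


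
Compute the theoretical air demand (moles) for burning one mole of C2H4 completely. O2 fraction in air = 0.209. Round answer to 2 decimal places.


Balanced combustion: C2H4 + 3 O2 -> 2 CO2 + 2 H2O
O2 needed = C + H/4 = 2 + 4/4 = 3.00 moles
Air moles = O2 / 0.209 = 3.00 / 0.209 = 14.35 moles air


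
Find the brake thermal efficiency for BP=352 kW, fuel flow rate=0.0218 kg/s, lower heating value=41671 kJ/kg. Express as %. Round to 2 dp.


eta_BTE = (BP / (mf * LHV)) * 100
Denominator = 0.0218 * 41671 = 908.4278 kW
eta_BTE = (352 / 908.4278) * 100 = 38.75%


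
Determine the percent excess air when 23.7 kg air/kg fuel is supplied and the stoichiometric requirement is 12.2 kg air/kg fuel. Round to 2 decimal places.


Excess air = actual - stoichiometric = 23.7 - 12.2 = 11.50 kg/kg fuel
Excess air % = (excess / stoich) * 100 = (11.50 / 12.2) * 100 = 94.26%


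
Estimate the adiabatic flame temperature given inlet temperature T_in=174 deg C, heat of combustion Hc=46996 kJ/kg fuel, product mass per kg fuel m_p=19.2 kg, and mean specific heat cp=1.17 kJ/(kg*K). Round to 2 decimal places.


T_ad = T_in + Hc / (m_p * cp)
Denominator = 19.2 * 1.17 = 22.4640
Temperature rise = 46996 / 22.4640 = 2092.06 K
T_ad = 174 + 2092.06 = 2266.06 deg C


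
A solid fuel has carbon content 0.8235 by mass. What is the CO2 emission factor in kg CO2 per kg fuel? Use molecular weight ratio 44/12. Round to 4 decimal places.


EF = C_frac * (M_CO2 / M_C)
EF = 0.8235 * (44/12)
EF = 0.8235 * 3.666667 = 3.0195 kg_CO2/kg_fuel


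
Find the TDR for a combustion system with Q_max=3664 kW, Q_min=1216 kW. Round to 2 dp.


TDR = Q_max / Q_min
TDR = 3664 / 1216 = 3.01


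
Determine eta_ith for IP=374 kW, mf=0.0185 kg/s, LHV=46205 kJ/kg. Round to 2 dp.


eta_ith = (IP / (mf * LHV)) * 100
Denominator = 0.0185 * 46205 = 854.7925 kW
eta_ith = (374 / 854.7925) * 100 = 43.75%


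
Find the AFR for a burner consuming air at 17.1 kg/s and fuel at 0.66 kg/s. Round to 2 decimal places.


AFR = m_air / m_fuel
AFR = 17.1 / 0.66 = 25.91


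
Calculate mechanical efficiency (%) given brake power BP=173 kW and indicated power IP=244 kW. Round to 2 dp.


eta_mech = (BP / IP) * 100
Ratio = 173 / 244 = 0.7090
eta_mech = 0.7090 * 100 = 70.90%


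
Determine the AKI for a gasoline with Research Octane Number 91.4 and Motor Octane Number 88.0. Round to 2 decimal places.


AKI = (RON + MON) / 2
AKI = (91.4 + 88.0) / 2
AKI = 179.4 / 2 = 89.70


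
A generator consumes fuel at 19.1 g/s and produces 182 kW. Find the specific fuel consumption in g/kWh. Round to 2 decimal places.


SFC = (mf / BP) * 3600
Rate = 19.1 / 182 = 0.104945 g/(s*kW)
SFC = 0.104945 * 3600 = 377.80 g/kWh


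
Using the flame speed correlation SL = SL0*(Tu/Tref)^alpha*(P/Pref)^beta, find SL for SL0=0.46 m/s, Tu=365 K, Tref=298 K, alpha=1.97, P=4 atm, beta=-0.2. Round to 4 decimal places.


SL = SL0 * (Tu/Tref)^alpha * (P/Pref)^beta
T ratio = 365/298 = 1.22483221
(T ratio)^alpha = 1.22483221^1.97 = 1.491114
(P/Pref)^beta = 4^(-0.2) = 0.757858
SL = 0.46 * 1.491114 * 0.757858 = 0.5198 m/s
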